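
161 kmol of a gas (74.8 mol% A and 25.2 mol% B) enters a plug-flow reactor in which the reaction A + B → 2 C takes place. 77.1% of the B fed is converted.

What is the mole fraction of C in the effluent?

0.389

B reacted = 0.771 × 40.57 = 31.28 kmol; ν_B = −1, so ξ = 31.28/1 = 31.28 kmol.
Outlet amounts (n = n₀ + ν ξ):
  A: 120.4 − 1(31.28) = 89.15
  B: 40.57 − 1(31.28) = 9.291
  C: 0 + 2(31.28) = 62.56
Total out = 161 kmol; y_C = 62.56 / 161 = 0.3886.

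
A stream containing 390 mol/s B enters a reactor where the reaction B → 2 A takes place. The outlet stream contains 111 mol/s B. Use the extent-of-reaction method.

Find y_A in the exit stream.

For B: n = n₀ − 1ξ → 111 = 390 − 1ξ, giving ξ = 279 mol/s.
Outlet amounts (n = n₀ + ν ξ):
  B: 390 − 1(279) = 111
  A: 0 + 2(279) = 558
Total out = 669 mol/s; y_A = 558 / 669 = 0.8341.

0.834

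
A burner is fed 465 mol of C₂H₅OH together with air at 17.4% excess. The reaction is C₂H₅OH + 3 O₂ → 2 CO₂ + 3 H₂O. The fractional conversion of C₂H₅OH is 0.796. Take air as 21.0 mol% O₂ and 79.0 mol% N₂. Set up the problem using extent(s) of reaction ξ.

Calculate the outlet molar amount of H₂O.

1110 mol

Stoichiometric O₂ = 3 × 465 = 1395 mol; O₂ fed = 1395 × 1.174 = 1638 mol.
N₂ fed = 1638 × 79/21 = 6161 mol.
Fuel reacted = 0.796 × 465 → ξ = 370.1 mol.
Outlet (n = n₀ + ν ξ):
  C₂H₅OH: 465 − 1(370.1) = 94.86
  O₂: 1638 − 3(370.1) = 527.3
  N₂: 6161 (inert)
  CO₂: 0 + 2(370.1) = 740.3
  H₂O: 0 + 3(370.1) = 1110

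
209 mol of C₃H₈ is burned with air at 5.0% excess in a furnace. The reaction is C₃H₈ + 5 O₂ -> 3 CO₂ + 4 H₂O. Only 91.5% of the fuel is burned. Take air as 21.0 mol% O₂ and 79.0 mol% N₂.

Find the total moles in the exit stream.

5630 mol

Stoichiometric O₂ = 5 × 209 = 1045 mol; O₂ fed = 1045 × 1.050 = 1097 mol.
N₂ fed = 1097 × 79/21 = 4128 mol.
Fuel reacted = 0.915 × 209 → ξ = 191.2 mol.
Outlet (n = n₀ + ν ξ):
  C₃H₈: 209 − 1(191.2) = 17.76
  O₂: 1097 − 5(191.2) = 141.1
  N₂: 4128 (inert)
  CO₂: 0 + 3(191.2) = 573.7
  H₂O: 0 + 4(191.2) = 764.9
Total out = 17.76 + 141.1 + 4128 + 573.7 + 764.9 = 5625 mol.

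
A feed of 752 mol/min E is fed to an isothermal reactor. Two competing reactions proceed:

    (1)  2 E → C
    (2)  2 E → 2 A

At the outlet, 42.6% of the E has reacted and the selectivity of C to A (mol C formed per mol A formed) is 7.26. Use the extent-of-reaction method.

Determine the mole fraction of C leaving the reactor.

Conversion of E: E consumed = 0.426 × 752 = 320.4 mol/min = 2ξ₁ + 2ξ₂.
Selectivity: 1ξ₁ / (2ξ₂) = 7.26 → ξ₁ = 14.52 ξ₂.
Substitute: (2·14.52 + 2) ξ₂ = 320.4 → ξ₂ = 10.32 mol/min, ξ₁ = 149.9 mol/min.
Outlet amounts (n = n₀ + Σ ν·ξ):
  E: 752 − 2(149.9) − 2(10.32) = 431.6
  C: 0 + 1(149.9) = 149.9
  A: 0 + 2(10.32) = 20.64
Total out = 602.1 mol/min; y_C = 149.9 / 602.1 = 0.2489.

0.249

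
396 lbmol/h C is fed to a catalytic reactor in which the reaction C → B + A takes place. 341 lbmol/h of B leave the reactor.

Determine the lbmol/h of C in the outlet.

For B: n = n₀ + 1ξ → 341 = 0 + 1ξ, giving ξ = 341 lbmol/h.
Outlet amounts (n = n₀ + ν ξ):
  C: 396 − 1(341) = 55
  B: 0 + 1(341) = 341
  A: 0 + 1(341) = 341

55 lbmol/h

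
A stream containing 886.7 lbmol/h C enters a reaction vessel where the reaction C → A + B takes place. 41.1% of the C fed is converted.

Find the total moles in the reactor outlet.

C reacted = 0.411 × 886.7 = 364.4 lbmol/h; ν_C = −1, so ξ = 364.4/1 = 364.4 lbmol/h.
Outlet amounts (n = n₀ + ν ξ):
  C: 886.7 − 1(364.4) = 522.3
  A: 0 + 1(364.4) = 364.4
  B: 0 + 1(364.4) = 364.4
Total out = 522.3 + 364.4 + 364.4 = 1251 lbmol/h.

1250 lbmol/h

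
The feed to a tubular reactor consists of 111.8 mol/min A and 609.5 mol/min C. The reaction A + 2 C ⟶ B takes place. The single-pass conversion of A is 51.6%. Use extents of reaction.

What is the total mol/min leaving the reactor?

606 mol/min

A reacted = 0.516 × 111.8 = 57.69 mol/min; ν_A = −1, so ξ = 57.69/1 = 57.69 mol/min.
Outlet amounts (n = n₀ + ν ξ):
  A: 111.8 − 1(57.69) = 54.11
  C: 609.5 − 2(57.69) = 494.1
  B: 0 + 1(57.69) = 57.69
Total out = 54.11 + 494.1 + 57.69 = 605.9 mol/min.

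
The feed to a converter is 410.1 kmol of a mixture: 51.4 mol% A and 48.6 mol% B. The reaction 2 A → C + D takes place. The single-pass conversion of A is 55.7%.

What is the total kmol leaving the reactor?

A reacted = 0.557 × 210.8 = 117.4 kmol; ν_A = −2, so ξ = 117.4/2 = 58.71 kmol.
Outlet amounts (n = n₀ + ν ξ):
  A: 210.8 − 2(58.71) = 93.38
  C: 0 + 1(58.71) = 58.71
  D: 0 + 1(58.71) = 58.71
  B: 199.3 (inert)
Total out = 93.38 + 58.71 + 58.71 + 199.3 = 410.1 kmol.

410 kmol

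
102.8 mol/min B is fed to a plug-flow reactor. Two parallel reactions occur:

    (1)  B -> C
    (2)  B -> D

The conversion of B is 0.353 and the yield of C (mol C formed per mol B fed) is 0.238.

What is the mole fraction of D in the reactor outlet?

Yield of C: 1ξ₁ / 102.8 = 0.238 → ξ₁ = 24.47 mol/min.
Conversion of B: 1ξ₁ + 1ξ₂ = 0.353 × 102.8 = 36.29 → ξ₂ = 11.82 mol/min.
Outlet amounts (n = n₀ + Σ ν·ξ):
  B: 102.8 − 1(24.47) − 1(11.82) = 66.51
  C: 0 + 1(24.47) = 24.47
  D: 0 + 1(11.82) = 11.82
Total out = 102.8 mol/min; y_D = 11.82 / 102.8 = 0.115.

0.115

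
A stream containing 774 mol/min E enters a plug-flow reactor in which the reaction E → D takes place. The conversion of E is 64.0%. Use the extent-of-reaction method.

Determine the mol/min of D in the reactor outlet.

E reacted = 0.64 × 774 = 495.4 mol/min; ν_E = −1, so ξ = 495.4/1 = 495.4 mol/min.
Outlet amounts (n = n₀ + ν ξ):
  E: 774 − 1(495.4) = 278.6
  D: 0 + 1(495.4) = 495.4

495 mol/min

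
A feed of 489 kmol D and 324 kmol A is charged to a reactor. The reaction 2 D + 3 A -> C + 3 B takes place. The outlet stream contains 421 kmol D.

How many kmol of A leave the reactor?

For D: n = n₀ − 2ξ → 421 = 489 − 2ξ, giving ξ = 34 kmol.
Outlet amounts (n = n₀ + ν ξ):
  D: 489 − 2(34) = 421
  A: 324 − 3(34) = 222
  C: 0 + 1(34) = 34
  B: 0 + 3(34) = 102

222 kmol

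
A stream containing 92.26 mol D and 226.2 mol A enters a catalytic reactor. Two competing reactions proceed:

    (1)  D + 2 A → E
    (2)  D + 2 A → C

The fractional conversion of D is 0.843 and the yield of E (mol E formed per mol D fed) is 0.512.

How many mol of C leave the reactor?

30.5 mol

Yield of E: 1ξ₁ / 92.26 = 0.512 → ξ₁ = 47.24 mol.
Conversion of D: 1ξ₁ + 1ξ₂ = 0.843 × 92.26 = 77.78 → ξ₂ = 30.54 mol.
Outlet amounts (n = n₀ + Σ ν·ξ):
  D: 92.26 − 1(47.24) − 1(30.54) = 14.48
  A: 226.2 − 2(47.24) − 2(30.54) = 70.65
  E: 0 + 1(47.24) = 47.24
  C: 0 + 1(30.54) = 30.54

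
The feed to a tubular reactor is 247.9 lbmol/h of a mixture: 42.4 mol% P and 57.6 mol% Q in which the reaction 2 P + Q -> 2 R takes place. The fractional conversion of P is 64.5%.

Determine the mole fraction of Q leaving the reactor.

0.509

P reacted = 0.645 × 105.1 = 67.8 lbmol/h; ν_P = −2, so ξ = 67.8/2 = 33.9 lbmol/h.
Outlet amounts (n = n₀ + ν ξ):
  P: 105.1 − 2(33.9) = 37.31
  Q: 142.8 − 1(33.9) = 108.9
  R: 0 + 2(33.9) = 67.8
Total out = 214 lbmol/h; y_Q = 108.9 / 214 = 0.5088.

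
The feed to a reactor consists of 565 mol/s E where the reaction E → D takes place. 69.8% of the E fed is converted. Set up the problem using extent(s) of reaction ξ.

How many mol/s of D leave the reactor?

E reacted = 0.698 × 565 = 394.4 mol/s; ν_E = −1, so ξ = 394.4/1 = 394.4 mol/s.
Outlet amounts (n = n₀ + ν ξ):
  E: 565 − 1(394.4) = 170.6
  D: 0 + 1(394.4) = 394.4

394 mol/s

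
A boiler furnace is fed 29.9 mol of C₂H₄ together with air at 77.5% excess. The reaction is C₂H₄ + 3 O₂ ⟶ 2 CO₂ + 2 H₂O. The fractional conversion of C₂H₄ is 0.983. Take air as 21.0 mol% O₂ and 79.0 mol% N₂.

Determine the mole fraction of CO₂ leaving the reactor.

Stoichiometric O₂ = 3 × 29.9 = 89.7 mol; O₂ fed = 89.7 × 1.775 = 159.2 mol.
N₂ fed = 159.2 × 79/21 = 599 mol.
Fuel reacted = 0.983 × 29.9 → ξ = 29.39 mol.
Outlet (n = n₀ + ν ξ):
  C₂H₄: 29.9 − 1(29.39) = 0.5083
  O₂: 159.2 − 3(29.39) = 71.04
  N₂: 599 (inert)
  CO₂: 0 + 2(29.39) = 58.78
  H₂O: 0 + 2(29.39) = 58.78
Total out = 788.1 mol; y_CO₂ = 58.78 / 788.1 = 0.07459.

0.0746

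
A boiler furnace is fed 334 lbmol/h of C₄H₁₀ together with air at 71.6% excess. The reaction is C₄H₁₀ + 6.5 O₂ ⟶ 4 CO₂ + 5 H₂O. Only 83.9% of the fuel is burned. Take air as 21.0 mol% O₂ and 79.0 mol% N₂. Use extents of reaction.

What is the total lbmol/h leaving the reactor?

18500 lbmol/h

Stoichiometric O₂ = 6.5 × 334 = 2171 lbmol/h; O₂ fed = 2171 × 1.716 = 3725 lbmol/h.
N₂ fed = 3725 × 79/21 = 14010 lbmol/h.
Fuel reacted = 0.839 × 334 → ξ = 280.2 lbmol/h.
Outlet (n = n₀ + ν ξ):
  C₄H₁₀: 334 − 1(280.2) = 53.77
  O₂: 3725 − 6.5(280.2) = 1904
  N₂: 14010 (inert)
  CO₂: 0 + 4(280.2) = 1121
  H₂O: 0 + 5(280.2) = 1401
Total out = 53.77 + 1904 + 14010 + 1121 + 1401 = 18490 lbmol/h.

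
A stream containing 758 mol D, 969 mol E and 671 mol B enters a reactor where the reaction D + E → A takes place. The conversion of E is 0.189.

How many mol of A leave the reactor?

E reacted = 0.189 × 969 = 183.1 mol; ν_E = −1, so ξ = 183.1/1 = 183.1 mol.
Outlet amounts (n = n₀ + ν ξ):
  D: 758 − 1(183.1) = 574.9
  E: 969 − 1(183.1) = 785.9
  A: 0 + 1(183.1) = 183.1
  B: 671 (inert)

183 mol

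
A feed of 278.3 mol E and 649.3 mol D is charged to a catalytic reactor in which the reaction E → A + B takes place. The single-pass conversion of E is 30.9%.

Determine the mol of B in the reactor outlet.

E reacted = 0.309 × 278.3 = 85.99 mol; ν_E = −1, so ξ = 85.99/1 = 85.99 mol.
Outlet amounts (n = n₀ + ν ξ):
  E: 278.3 − 1(85.99) = 192.3
  A: 0 + 1(85.99) = 85.99
  B: 0 + 1(85.99) = 85.99
  D: 649.3 (inert)

86 mol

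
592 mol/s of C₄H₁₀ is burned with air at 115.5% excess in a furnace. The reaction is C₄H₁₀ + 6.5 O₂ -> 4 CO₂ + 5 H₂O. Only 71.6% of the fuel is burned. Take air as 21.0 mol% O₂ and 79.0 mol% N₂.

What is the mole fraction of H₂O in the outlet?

0.0521

Stoichiometric O₂ = 6.5 × 592 = 3848 mol/s; O₂ fed = 3848 × 2.155 = 8292 mol/s.
N₂ fed = 8292 × 79/21 = 31200 mol/s.
Fuel reacted = 0.716 × 592 → ξ = 423.9 mol/s.
Outlet (n = n₀ + ν ξ):
  C₄H₁₀: 592 − 1(423.9) = 168.1
  O₂: 8292 − 6.5(423.9) = 5537
  N₂: 31200 (inert)
  CO₂: 0 + 4(423.9) = 1695
  H₂O: 0 + 5(423.9) = 2119
Total out = 40720 mol/s; y_H₂O = 2119 / 40720 = 0.05205.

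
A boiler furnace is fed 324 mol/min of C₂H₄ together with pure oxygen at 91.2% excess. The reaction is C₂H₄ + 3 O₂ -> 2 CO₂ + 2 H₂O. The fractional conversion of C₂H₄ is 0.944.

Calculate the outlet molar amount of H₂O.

612 mol/min

Stoichiometric O₂ = 3 × 324 = 972 mol/min; O₂ fed = 972 × 1.912 = 1858 mol/min.
Fuel reacted = 0.944 × 324 → ξ = 305.9 mol/min.
Outlet (n = n₀ + ν ξ):
  C₂H₄: 324 − 1(305.9) = 18.14
  O₂: 1858 − 3(305.9) = 940.9
  CO₂: 0 + 2(305.9) = 611.7
  H₂O: 0 + 2(305.9) = 611.7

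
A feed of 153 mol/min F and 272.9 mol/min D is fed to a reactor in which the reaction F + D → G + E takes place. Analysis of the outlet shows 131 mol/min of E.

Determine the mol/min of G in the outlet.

131 mol/min

For E: n = n₀ + 1ξ → 131 = 0 + 1ξ, giving ξ = 131 mol/min.
Outlet amounts (n = n₀ + ν ξ):
  F: 153 − 1(131) = 22
  D: 272.9 − 1(131) = 141.9
  G: 0 + 1(131) = 131
  E: 0 + 1(131) = 131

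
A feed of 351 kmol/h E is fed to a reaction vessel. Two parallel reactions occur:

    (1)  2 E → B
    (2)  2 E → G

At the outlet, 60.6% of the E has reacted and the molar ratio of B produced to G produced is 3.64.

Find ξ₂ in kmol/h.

ξ₂ = 22.9 kmol/h

Conversion of E: E consumed = 0.606 × 351 = 212.7 kmol/h = 2ξ₁ + 2ξ₂.
Selectivity: 1ξ₁ / (1ξ₂) = 3.64 → ξ₁ = 3.64 ξ₂.
Substitute: (2·3.64 + 2) ξ₂ = 212.7 → ξ₂ = 22.92 kmol/h, ξ₁ = 83.43 kmol/h.
Outlet amounts (n = n₀ + Σ ν·ξ):
  E: 351 − 2(83.43) − 2(22.92) = 138.3
  B: 0 + 1(83.43) = 83.43
  G: 0 + 1(22.92) = 22.92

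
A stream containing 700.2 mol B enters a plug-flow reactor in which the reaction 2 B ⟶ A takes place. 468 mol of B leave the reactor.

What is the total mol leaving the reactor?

For B: n = n₀ − 2ξ → 468 = 700.2 − 2ξ, giving ξ = 116.1 mol.
Outlet amounts (n = n₀ + ν ξ):
  B: 700.2 − 2(116.1) = 468
  A: 0 + 1(116.1) = 116.1
Total out = 468 + 116.1 = 584.1 mol.

584 mol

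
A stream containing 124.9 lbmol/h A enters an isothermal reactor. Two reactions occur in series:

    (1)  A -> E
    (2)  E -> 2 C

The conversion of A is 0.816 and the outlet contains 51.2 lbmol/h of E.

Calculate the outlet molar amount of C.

Conversion of A: A consumed = 1ξ₁ = 0.816 × 124.9 → ξ₁ = 101.9 lbmol/h.
E balance: n_E = 0 + 1ξ₁ − 1ξ₂ = 51.2 → ξ₂ = (1·101.9 − 51.2)/1 = 50.72 lbmol/h.
Outlet amounts (n = n₀ + Σ ν·ξ):
  A: 124.9 − 1(101.9) = 22.98
  E: 0 + 1(101.9) − 1(50.72) = 51.2
  C: 0 + 2(50.72) = 101.4

101 lbmol/h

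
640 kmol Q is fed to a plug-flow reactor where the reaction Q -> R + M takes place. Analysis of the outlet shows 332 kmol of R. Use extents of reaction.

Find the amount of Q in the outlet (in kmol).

For R: n = n₀ + 1ξ → 332 = 0 + 1ξ, giving ξ = 332 kmol.
Outlet amounts (n = n₀ + ν ξ):
  Q: 640 − 1(332) = 308
  R: 0 + 1(332) = 332
  M: 0 + 1(332) = 332

308 kmol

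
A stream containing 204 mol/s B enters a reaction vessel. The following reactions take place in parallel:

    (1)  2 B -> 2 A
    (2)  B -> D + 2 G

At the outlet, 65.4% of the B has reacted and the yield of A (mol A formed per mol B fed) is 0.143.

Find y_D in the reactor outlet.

0.253

Yield of A: 2ξ₁ / 204 = 0.143 → ξ₁ = 14.59 mol/s.
Conversion of B: 2ξ₁ + 1ξ₂ = 0.654 × 204 = 133.4 → ξ₂ = 104.2 mol/s.
Outlet amounts (n = n₀ + Σ ν·ξ):
  B: 204 − 2(14.59) − 1(104.2) = 70.58
  A: 0 + 2(14.59) = 29.17
  D: 0 + 1(104.2) = 104.2
  G: 0 + 2(104.2) = 208.5
Total out = 412.5 mol/s; y_D = 104.2 / 412.5 = 0.2527.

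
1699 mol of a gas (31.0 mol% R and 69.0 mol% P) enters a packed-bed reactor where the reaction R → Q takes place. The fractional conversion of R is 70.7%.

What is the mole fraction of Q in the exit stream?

0.219

R reacted = 0.707 × 526.7 = 372.4 mol; ν_R = −1, so ξ = 372.4/1 = 372.4 mol.
Outlet amounts (n = n₀ + ν ξ):
  R: 526.7 − 1(372.4) = 154.3
  Q: 0 + 1(372.4) = 372.4
  P: 1172 (inert)
Total out = 1699 mol; y_Q = 372.4 / 1699 = 0.2192.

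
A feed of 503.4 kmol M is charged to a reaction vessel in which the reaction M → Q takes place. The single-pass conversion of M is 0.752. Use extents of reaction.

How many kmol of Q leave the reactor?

379 kmol

M reacted = 0.752 × 503.4 = 378.6 kmol; ν_M = −1, so ξ = 378.6/1 = 378.6 kmol.
Outlet amounts (n = n₀ + ν ξ):
  M: 503.4 − 1(378.6) = 124.8
  Q: 0 + 1(378.6) = 378.6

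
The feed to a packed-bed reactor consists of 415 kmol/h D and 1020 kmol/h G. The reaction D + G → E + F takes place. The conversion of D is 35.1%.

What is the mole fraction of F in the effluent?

0.102

D reacted = 0.351 × 415 = 145.7 kmol/h; ν_D = −1, so ξ = 145.7/1 = 145.7 kmol/h.
Outlet amounts (n = n₀ + ν ξ):
  D: 415 − 1(145.7) = 269.3
  G: 1020 − 1(145.7) = 874.3
  E: 0 + 1(145.7) = 145.7
  F: 0 + 1(145.7) = 145.7
Total out = 1435 kmol/h; y_F = 145.7 / 1435 = 0.1015.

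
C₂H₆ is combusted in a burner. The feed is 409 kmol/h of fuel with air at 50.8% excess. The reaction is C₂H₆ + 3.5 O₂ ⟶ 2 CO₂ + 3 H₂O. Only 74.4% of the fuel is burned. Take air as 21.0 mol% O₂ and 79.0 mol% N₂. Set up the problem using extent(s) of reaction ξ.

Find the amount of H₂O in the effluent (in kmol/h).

913 kmol/h

Stoichiometric O₂ = 3.5 × 409 = 1432 kmol/h; O₂ fed = 1432 × 1.508 = 2159 kmol/h.
N₂ fed = 2159 × 79/21 = 8121 kmol/h.
Fuel reacted = 0.744 × 409 → ξ = 304.3 kmol/h.
Outlet (n = n₀ + ν ξ):
  C₂H₆: 409 − 1(304.3) = 104.7
  O₂: 2159 − 3.5(304.3) = 1094
  N₂: 8121 (inert)
  CO₂: 0 + 2(304.3) = 608.6
  H₂O: 0 + 3(304.3) = 912.9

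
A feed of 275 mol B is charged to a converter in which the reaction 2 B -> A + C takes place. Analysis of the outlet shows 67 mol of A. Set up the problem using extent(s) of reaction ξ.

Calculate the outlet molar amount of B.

For A: n = n₀ + 1ξ → 67 = 0 + 1ξ, giving ξ = 67 mol.
Outlet amounts (n = n₀ + ν ξ):
  B: 275 − 2(67) = 141
  A: 0 + 1(67) = 67
  C: 0 + 1(67) = 67

141 mol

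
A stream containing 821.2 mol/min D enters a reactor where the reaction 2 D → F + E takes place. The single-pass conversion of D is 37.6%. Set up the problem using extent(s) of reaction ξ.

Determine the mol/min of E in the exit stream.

D reacted = 0.376 × 821.2 = 308.8 mol/min; ν_D = −2, so ξ = 308.8/2 = 154.4 mol/min.
Outlet amounts (n = n₀ + ν ξ):
  D: 821.2 − 2(154.4) = 512.4
  F: 0 + 1(154.4) = 154.4
  E: 0 + 1(154.4) = 154.4

154 mol/min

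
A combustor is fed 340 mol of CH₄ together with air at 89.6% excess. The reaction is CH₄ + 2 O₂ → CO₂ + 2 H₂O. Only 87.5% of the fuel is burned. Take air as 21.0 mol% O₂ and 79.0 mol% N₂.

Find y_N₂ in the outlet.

Stoichiometric O₂ = 2 × 340 = 680 mol; O₂ fed = 680 × 1.896 = 1289 mol.
N₂ fed = 1289 × 79/21 = 4850 mol.
Fuel reacted = 0.875 × 340 → ξ = 297.5 mol.
Outlet (n = n₀ + ν ξ):
  CH₄: 340 − 1(297.5) = 42.5
  O₂: 1289 − 2(297.5) = 694.3
  N₂: 4850 (inert)
  CO₂: 0 + 1(297.5) = 297.5
  H₂O: 0 + 2(297.5) = 595
Total out = 6479 mol; y_N₂ = 4850 / 6479 = 0.7485.

0.749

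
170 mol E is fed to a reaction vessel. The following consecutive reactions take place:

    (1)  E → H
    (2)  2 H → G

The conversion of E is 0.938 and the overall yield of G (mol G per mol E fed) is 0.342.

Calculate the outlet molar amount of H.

Conversion of E: E consumed = 1ξ₁ = 0.938 × 170 → ξ₁ = 159.5 mol.
Yield of G: 1ξ₂ / 170 = 0.342 → ξ₂ = 58.14 mol.
Outlet amounts (n = n₀ + Σ ν·ξ):
  E: 170 − 1(159.5) = 10.54
  H: 0 + 1(159.5) − 2(58.14) = 43.18
  G: 0 + 1(58.14) = 58.14

43.2 mol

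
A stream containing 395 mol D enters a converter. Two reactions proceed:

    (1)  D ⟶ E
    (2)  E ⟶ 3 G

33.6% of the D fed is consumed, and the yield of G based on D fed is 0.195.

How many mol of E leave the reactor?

Conversion of D: D consumed = 1ξ₁ = 0.336 × 395 → ξ₁ = 132.7 mol.
Yield of G: 3ξ₂ / 395 = 0.195 → ξ₂ = 25.68 mol.
Outlet amounts (n = n₀ + Σ ν·ξ):
  D: 395 − 1(132.7) = 262.3
  E: 0 + 1(132.7) − 1(25.68) = 107
  G: 0 + 3(25.68) = 77.03

107 mol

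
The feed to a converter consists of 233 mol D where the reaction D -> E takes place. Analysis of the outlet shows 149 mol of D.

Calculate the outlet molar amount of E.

For D: n = n₀ − 1ξ → 149 = 233 − 1ξ, giving ξ = 84 mol.
Outlet amounts (n = n₀ + ν ξ):
  D: 233 − 1(84) = 149
  E: 0 + 1(84) = 84

84 mol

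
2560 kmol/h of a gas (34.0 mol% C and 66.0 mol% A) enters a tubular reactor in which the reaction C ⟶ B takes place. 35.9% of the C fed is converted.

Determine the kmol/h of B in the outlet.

C reacted = 0.359 × 870.4 = 312.5 kmol/h; ν_C = −1, so ξ = 312.5/1 = 312.5 kmol/h.
Outlet amounts (n = n₀ + ν ξ):
  C: 870.4 − 1(312.5) = 557.9
  B: 0 + 1(312.5) = 312.5
  A: 1690 (inert)

312 kmol/h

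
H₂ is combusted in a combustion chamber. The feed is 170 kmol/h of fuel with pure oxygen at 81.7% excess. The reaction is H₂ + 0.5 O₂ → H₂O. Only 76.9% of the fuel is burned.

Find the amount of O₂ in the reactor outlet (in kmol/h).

Stoichiometric O₂ = 0.5 × 170 = 85 kmol/h; O₂ fed = 85 × 1.817 = 154.4 kmol/h.
Fuel reacted = 0.769 × 170 → ξ = 130.7 kmol/h.
Outlet (n = n₀ + ν ξ):
  H₂: 170 − 1(130.7) = 39.27
  O₂: 154.4 − 0.5(130.7) = 89.08
  H₂O: 0 + 1(130.7) = 130.7

89.1 kmol/h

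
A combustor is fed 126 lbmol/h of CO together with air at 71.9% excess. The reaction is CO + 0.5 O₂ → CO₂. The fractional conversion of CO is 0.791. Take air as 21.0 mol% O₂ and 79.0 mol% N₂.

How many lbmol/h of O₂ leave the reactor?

58.5 lbmol/h

Stoichiometric O₂ = 0.5 × 126 = 63 lbmol/h; O₂ fed = 63 × 1.719 = 108.3 lbmol/h.
N₂ fed = 108.3 × 79/21 = 407.4 lbmol/h.
Fuel reacted = 0.791 × 126 → ξ = 99.67 lbmol/h.
Outlet (n = n₀ + ν ξ):
  CO: 126 − 1(99.67) = 26.33
  O₂: 108.3 − 0.5(99.67) = 58.46
  N₂: 407.4 (inert)
  CO₂: 0 + 1(99.67) = 99.67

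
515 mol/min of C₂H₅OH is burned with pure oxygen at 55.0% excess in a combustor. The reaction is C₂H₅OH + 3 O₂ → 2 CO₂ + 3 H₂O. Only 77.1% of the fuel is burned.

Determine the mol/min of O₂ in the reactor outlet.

1200 mol/min

Stoichiometric O₂ = 3 × 515 = 1545 mol/min; O₂ fed = 1545 × 1.550 = 2395 mol/min.
Fuel reacted = 0.771 × 515 → ξ = 397.1 mol/min.
Outlet (n = n₀ + ν ξ):
  C₂H₅OH: 515 − 1(397.1) = 117.9
  O₂: 2395 − 3(397.1) = 1204
  CO₂: 0 + 2(397.1) = 794.1
  H₂O: 0 + 3(397.1) = 1191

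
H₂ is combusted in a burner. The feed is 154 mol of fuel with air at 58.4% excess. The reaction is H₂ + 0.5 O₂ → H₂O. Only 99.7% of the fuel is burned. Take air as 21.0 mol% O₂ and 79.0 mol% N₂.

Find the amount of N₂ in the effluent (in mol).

Stoichiometric O₂ = 0.5 × 154 = 77 mol; O₂ fed = 77 × 1.584 = 122 mol.
N₂ fed = 122 × 79/21 = 458.8 mol.
Fuel reacted = 0.997 × 154 → ξ = 153.5 mol.
Outlet (n = n₀ + ν ξ):
  H₂: 154 − 1(153.5) = 0.462
  O₂: 122 − 0.5(153.5) = 45.2
  N₂: 458.8 (inert)
  H₂O: 0 + 1(153.5) = 153.5

459 mol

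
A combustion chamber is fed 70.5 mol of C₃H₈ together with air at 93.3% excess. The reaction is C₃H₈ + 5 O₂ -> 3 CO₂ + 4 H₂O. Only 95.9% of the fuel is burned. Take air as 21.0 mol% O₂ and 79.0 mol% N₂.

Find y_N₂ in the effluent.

Stoichiometric O₂ = 5 × 70.5 = 352.5 mol; O₂ fed = 352.5 × 1.933 = 681.4 mol.
N₂ fed = 681.4 × 79/21 = 2563 mol.
Fuel reacted = 0.959 × 70.5 → ξ = 67.61 mol.
Outlet (n = n₀ + ν ξ):
  C₃H₈: 70.5 − 1(67.61) = 2.891
  O₂: 681.4 − 5(67.61) = 343.3
  N₂: 2563 (inert)
  CO₂: 0 + 3(67.61) = 202.8
  H₂O: 0 + 4(67.61) = 270.4
Total out = 3383 mol; y_N₂ = 2563 / 3383 = 0.7577.

0.758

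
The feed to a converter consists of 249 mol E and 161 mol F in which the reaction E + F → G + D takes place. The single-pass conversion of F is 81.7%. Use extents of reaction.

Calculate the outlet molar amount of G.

132 mol

F reacted = 0.817 × 161 = 131.5 mol; ν_F = −1, so ξ = 131.5/1 = 131.5 mol.
Outlet amounts (n = n₀ + ν ξ):
  E: 249 − 1(131.5) = 117.5
  F: 161 − 1(131.5) = 29.46
  G: 0 + 1(131.5) = 131.5
  D: 0 + 1(131.5) = 131.5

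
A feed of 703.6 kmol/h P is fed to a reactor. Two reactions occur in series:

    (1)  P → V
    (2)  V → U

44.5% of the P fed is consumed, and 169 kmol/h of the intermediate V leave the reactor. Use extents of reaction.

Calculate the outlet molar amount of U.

Conversion of P: P consumed = 1ξ₁ = 0.445 × 703.6 → ξ₁ = 313.1 kmol/h.
V balance: n_V = 0 + 1ξ₁ − 1ξ₂ = 169 → ξ₂ = (1·313.1 − 169)/1 = 144.1 kmol/h.
Outlet amounts (n = n₀ + Σ ν·ξ):
  P: 703.6 − 1(313.1) = 390.5
  V: 0 + 1(313.1) − 1(144.1) = 169
  U: 0 + 1(144.1) = 144.1

144 kmol/h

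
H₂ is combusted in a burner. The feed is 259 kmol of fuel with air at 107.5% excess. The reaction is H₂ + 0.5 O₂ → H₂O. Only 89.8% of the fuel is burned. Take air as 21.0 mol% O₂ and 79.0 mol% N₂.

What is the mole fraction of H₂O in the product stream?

Stoichiometric O₂ = 0.5 × 259 = 129.5 kmol; O₂ fed = 129.5 × 2.075 = 268.7 kmol.
N₂ fed = 268.7 × 79/21 = 1011 kmol.
Fuel reacted = 0.898 × 259 → ξ = 232.6 kmol.
Outlet (n = n₀ + ν ξ):
  H₂: 259 − 1(232.6) = 26.42
  O₂: 268.7 − 0.5(232.6) = 152.4
  N₂: 1011 (inert)
  H₂O: 0 + 1(232.6) = 232.6
Total out = 1422 kmol; y_H₂O = 232.6 / 1422 = 0.1635.

0.164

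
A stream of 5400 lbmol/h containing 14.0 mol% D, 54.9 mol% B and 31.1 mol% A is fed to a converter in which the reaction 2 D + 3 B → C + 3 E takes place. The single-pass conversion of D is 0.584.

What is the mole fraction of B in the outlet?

D reacted = 0.584 × 756 = 441.5 lbmol/h; ν_D = −2, so ξ = 441.5/2 = 220.8 lbmol/h.
Outlet amounts (n = n₀ + ν ξ):
  D: 756 − 2(220.8) = 314.5
  B: 2965 − 3(220.8) = 2302
  C: 0 + 1(220.8) = 220.8
  E: 0 + 3(220.8) = 662.3
  A: 1679 (inert)
Total out = 5179 lbmol/h; y_B = 2302 / 5179 = 0.4445.

0.445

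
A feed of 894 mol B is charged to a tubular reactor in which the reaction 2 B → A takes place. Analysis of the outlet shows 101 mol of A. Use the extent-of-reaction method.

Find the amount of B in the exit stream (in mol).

For A: n = n₀ + 1ξ → 101 = 0 + 1ξ, giving ξ = 101 mol.
Outlet amounts (n = n₀ + ν ξ):
  B: 894 − 2(101) = 692
  A: 0 + 1(101) = 101

692 mol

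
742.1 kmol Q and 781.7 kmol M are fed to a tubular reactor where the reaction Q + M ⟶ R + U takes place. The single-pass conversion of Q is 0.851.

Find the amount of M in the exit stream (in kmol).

150 kmol

Q reacted = 0.851 × 742.1 = 631.5 kmol; ν_Q = −1, so ξ = 631.5/1 = 631.5 kmol.
Outlet amounts (n = n₀ + ν ξ):
  Q: 742.1 − 1(631.5) = 110.6
  M: 781.7 − 1(631.5) = 150.2
  R: 0 + 1(631.5) = 631.5
  U: 0 + 1(631.5) = 631.5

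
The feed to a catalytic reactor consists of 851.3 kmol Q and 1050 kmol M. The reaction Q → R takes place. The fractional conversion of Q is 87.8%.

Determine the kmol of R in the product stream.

747 kmol

Q reacted = 0.878 × 851.3 = 747.4 kmol; ν_Q = −1, so ξ = 747.4/1 = 747.4 kmol.
Outlet amounts (n = n₀ + ν ξ):
  Q: 851.3 − 1(747.4) = 103.9
  R: 0 + 1(747.4) = 747.4
  M: 1050 (inert)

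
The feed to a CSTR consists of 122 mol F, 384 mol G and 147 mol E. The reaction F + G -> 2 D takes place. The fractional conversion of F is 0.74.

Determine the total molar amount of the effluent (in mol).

653 mol

F reacted = 0.74 × 122 = 90.28 mol; ν_F = −1, so ξ = 90.28/1 = 90.28 mol.
Outlet amounts (n = n₀ + ν ξ):
  F: 122 − 1(90.28) = 31.72
  G: 384 − 1(90.28) = 293.7
  D: 0 + 2(90.28) = 180.6
  E: 147 (inert)
Total out = 31.72 + 293.7 + 180.6 + 147 = 653 mol.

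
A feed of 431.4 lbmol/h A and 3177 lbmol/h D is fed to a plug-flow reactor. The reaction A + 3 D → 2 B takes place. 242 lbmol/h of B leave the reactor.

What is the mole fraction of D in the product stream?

0.836

For B: n = n₀ + 2ξ → 242 = 0 + 2ξ, giving ξ = 121 lbmol/h.
Outlet amounts (n = n₀ + ν ξ):
  A: 431.4 − 1(121) = 310.4
  D: 3177 − 3(121) = 2814
  B: 0 + 2(121) = 242
Total out = 3366 lbmol/h; y_D = 2814 / 3366 = 0.8359.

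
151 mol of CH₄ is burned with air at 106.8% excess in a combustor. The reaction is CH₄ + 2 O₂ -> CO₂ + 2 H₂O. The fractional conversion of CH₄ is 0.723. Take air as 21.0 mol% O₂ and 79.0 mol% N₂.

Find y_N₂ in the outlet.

Stoichiometric O₂ = 2 × 151 = 302 mol; O₂ fed = 302 × 2.068 = 624.5 mol.
N₂ fed = 624.5 × 79/21 = 2349 mol.
Fuel reacted = 0.723 × 151 → ξ = 109.2 mol.
Outlet (n = n₀ + ν ξ):
  CH₄: 151 − 1(109.2) = 41.83
  O₂: 624.5 − 2(109.2) = 406.2
  N₂: 2349 (inert)
  CO₂: 0 + 1(109.2) = 109.2
  H₂O: 0 + 2(109.2) = 218.3
Total out = 3125 mol; y_N₂ = 2349 / 3125 = 0.7518.

0.752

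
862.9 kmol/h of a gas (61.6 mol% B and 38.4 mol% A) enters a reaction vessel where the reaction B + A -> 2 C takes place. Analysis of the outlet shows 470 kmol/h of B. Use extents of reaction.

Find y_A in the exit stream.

For B: n = n₀ − 1ξ → 470 = 531.5 − 1ξ, giving ξ = 61.55 kmol/h.
Outlet amounts (n = n₀ + ν ξ):
  B: 531.5 − 1(61.55) = 470
  A: 331.4 − 1(61.55) = 269.8
  C: 0 + 2(61.55) = 123.1
Total out = 862.9 kmol/h; y_A = 269.8 / 862.9 = 0.3127.

0.313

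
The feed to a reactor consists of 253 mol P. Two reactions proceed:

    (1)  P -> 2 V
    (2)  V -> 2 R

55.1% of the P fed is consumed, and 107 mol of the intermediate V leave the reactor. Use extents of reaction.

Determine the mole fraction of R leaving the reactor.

0.609

Conversion of P: P consumed = 1ξ₁ = 0.551 × 253 → ξ₁ = 139.4 mol.
V balance: n_V = 0 + 2ξ₁ − 1ξ₂ = 107 → ξ₂ = (2·139.4 − 107)/1 = 171.8 mol.
Outlet amounts (n = n₀ + Σ ν·ξ):
  P: 253 − 1(139.4) = 113.6
  V: 0 + 2(139.4) − 1(171.8) = 107
  R: 0 + 2(171.8) = 343.6
Total out = 564.2 mol; y_R = 343.6 / 564.2 = 0.609.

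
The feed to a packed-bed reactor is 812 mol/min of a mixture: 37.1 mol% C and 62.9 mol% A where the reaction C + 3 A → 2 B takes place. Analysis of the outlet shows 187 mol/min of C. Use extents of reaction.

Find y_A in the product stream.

0.288

For C: n = n₀ − 1ξ → 187 = 301.3 − 1ξ, giving ξ = 114.3 mol/min.
Outlet amounts (n = n₀ + ν ξ):
  C: 301.3 − 1(114.3) = 187
  A: 510.7 − 3(114.3) = 168
  B: 0 + 2(114.3) = 228.5
Total out = 583.5 mol/min; y_A = 168 / 583.5 = 0.2879.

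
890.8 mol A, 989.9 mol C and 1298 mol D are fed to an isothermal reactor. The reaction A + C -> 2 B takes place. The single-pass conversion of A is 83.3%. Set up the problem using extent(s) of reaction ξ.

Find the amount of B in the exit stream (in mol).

1480 mol

A reacted = 0.833 × 890.8 = 742 mol; ν_A = −1, so ξ = 742/1 = 742 mol.
Outlet amounts (n = n₀ + ν ξ):
  A: 890.8 − 1(742) = 148.8
  C: 989.9 − 1(742) = 247.9
  B: 0 + 2(742) = 1484
  D: 1298 (inert)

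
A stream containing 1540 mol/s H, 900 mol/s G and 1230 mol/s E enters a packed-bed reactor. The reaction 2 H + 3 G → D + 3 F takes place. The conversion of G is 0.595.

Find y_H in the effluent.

G reacted = 0.595 × 900 = 535.5 mol/s; ν_G = −3, so ξ = 535.5/3 = 178.5 mol/s.
Outlet amounts (n = n₀ + ν ξ):
  H: 1540 − 2(178.5) = 1183
  G: 900 − 3(178.5) = 364.5
  D: 0 + 1(178.5) = 178.5
  F: 0 + 3(178.5) = 535.5
  E: 1230 (inert)
Total out = 3492 mol/s; y_H = 1183 / 3492 = 0.3388.

0.339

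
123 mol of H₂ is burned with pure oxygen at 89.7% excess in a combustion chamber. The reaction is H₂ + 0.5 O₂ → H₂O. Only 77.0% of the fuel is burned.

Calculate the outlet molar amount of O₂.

69.3 mol

Stoichiometric O₂ = 0.5 × 123 = 61.5 mol; O₂ fed = 61.5 × 1.897 = 116.7 mol.
Fuel reacted = 0.77 × 123 → ξ = 94.71 mol.
Outlet (n = n₀ + ν ξ):
  H₂: 123 − 1(94.71) = 28.29
  O₂: 116.7 − 0.5(94.71) = 69.31
  H₂O: 0 + 1(94.71) = 94.71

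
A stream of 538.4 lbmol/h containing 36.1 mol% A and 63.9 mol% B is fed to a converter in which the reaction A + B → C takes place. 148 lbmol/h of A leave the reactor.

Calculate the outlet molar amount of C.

For A: n = n₀ − 1ξ → 148 = 194.4 − 1ξ, giving ξ = 46.36 lbmol/h.
Outlet amounts (n = n₀ + ν ξ):
  A: 194.4 − 1(46.36) = 148
  B: 344 − 1(46.36) = 297.7
  C: 0 + 1(46.36) = 46.36

46.4 lbmol/h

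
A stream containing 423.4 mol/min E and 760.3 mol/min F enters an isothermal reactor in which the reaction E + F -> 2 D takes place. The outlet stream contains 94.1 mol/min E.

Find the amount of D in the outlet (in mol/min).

659 mol/min

For E: n = n₀ − 1ξ → 94.1 = 423.4 − 1ξ, giving ξ = 329.3 mol/min.
Outlet amounts (n = n₀ + ν ξ):
  E: 423.4 − 1(329.3) = 94.1
  F: 760.3 − 1(329.3) = 431
  D: 0 + 2(329.3) = 658.6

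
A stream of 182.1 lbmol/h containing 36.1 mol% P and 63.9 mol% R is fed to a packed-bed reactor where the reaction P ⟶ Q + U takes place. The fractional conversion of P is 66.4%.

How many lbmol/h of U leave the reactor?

P reacted = 0.664 × 65.74 = 43.65 lbmol/h; ν_P = −1, so ξ = 43.65/1 = 43.65 lbmol/h.
Outlet amounts (n = n₀ + ν ξ):
  P: 65.74 − 1(43.65) = 22.09
  Q: 0 + 1(43.65) = 43.65
  U: 0 + 1(43.65) = 43.65
  R: 116.4 (inert)

43.7 lbmol/h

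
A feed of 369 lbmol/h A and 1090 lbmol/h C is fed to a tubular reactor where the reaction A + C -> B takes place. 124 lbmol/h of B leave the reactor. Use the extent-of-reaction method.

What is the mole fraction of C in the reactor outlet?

0.724

For B: n = n₀ + 1ξ → 124 = 0 + 1ξ, giving ξ = 124 lbmol/h.
Outlet amounts (n = n₀ + ν ξ):
  A: 369 − 1(124) = 245
  C: 1090 − 1(124) = 966
  B: 0 + 1(124) = 124
Total out = 1335 lbmol/h; y_C = 966 / 1335 = 0.7236.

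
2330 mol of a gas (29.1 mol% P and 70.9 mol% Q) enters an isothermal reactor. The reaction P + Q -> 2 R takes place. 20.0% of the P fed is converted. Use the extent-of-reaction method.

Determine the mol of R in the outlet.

271 mol

P reacted = 0.2 × 678 = 135.6 mol; ν_P = −1, so ξ = 135.6/1 = 135.6 mol.
Outlet amounts (n = n₀ + ν ξ):
  P: 678 − 1(135.6) = 542.4
  Q: 1652 − 1(135.6) = 1516
  R: 0 + 2(135.6) = 271.2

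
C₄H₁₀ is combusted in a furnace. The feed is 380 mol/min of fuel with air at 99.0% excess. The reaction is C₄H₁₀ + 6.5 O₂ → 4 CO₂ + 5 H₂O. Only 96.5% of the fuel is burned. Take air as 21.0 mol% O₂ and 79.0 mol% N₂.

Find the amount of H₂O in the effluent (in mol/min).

1830 mol/min

Stoichiometric O₂ = 6.5 × 380 = 2470 mol/min; O₂ fed = 2470 × 1.990 = 4915 mol/min.
N₂ fed = 4915 × 79/21 = 18490 mol/min.
Fuel reacted = 0.965 × 380 → ξ = 366.7 mol/min.
Outlet (n = n₀ + ν ξ):
  C₄H₁₀: 380 − 1(366.7) = 13.3
  O₂: 4915 − 6.5(366.7) = 2532
  N₂: 18490 (inert)
  CO₂: 0 + 4(366.7) = 1467
  H₂O: 0 + 5(366.7) = 1834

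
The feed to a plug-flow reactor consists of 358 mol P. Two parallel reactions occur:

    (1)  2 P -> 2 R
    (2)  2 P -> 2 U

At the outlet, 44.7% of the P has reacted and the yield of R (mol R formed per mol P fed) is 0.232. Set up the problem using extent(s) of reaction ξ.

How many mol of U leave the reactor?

77 mol

Yield of R: 2ξ₁ / 358 = 0.232 → ξ₁ = 41.53 mol.
Conversion of P: 2ξ₁ + 2ξ₂ = 0.447 × 358 = 160 → ξ₂ = 38.49 mol.
Outlet amounts (n = n₀ + Σ ν·ξ):
  P: 358 − 2(41.53) − 2(38.49) = 198
  R: 0 + 2(41.53) = 83.06
  U: 0 + 2(38.49) = 76.97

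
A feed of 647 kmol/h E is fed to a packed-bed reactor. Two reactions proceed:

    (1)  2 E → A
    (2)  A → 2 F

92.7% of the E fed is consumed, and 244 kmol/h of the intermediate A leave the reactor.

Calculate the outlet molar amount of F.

Conversion of E: E consumed = 2ξ₁ = 0.927 × 647 → ξ₁ = 299.9 kmol/h.
A balance: n_A = 0 + 1ξ₁ − 1ξ₂ = 244 → ξ₂ = (1·299.9 − 244)/1 = 55.88 kmol/h.
Outlet amounts (n = n₀ + Σ ν·ξ):
  E: 647 − 2(299.9) = 47.23
  A: 0 + 1(299.9) − 1(55.88) = 244
  F: 0 + 2(55.88) = 111.8

112 kmol/h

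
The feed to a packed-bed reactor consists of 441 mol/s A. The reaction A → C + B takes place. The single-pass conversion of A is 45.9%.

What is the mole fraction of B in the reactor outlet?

0.315

A reacted = 0.459 × 441 = 202.4 mol/s; ν_A = −1, so ξ = 202.4/1 = 202.4 mol/s.
Outlet amounts (n = n₀ + ν ξ):
  A: 441 − 1(202.4) = 238.6
  C: 0 + 1(202.4) = 202.4
  B: 0 + 1(202.4) = 202.4
Total out = 643.4 mol/s; y_B = 202.4 / 643.4 = 0.3146.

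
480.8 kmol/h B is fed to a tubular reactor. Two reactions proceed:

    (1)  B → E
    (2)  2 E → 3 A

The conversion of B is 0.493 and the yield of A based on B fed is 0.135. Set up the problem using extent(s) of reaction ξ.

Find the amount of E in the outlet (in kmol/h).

Conversion of B: B consumed = 1ξ₁ = 0.493 × 480.8 → ξ₁ = 237 kmol/h.
Yield of A: 3ξ₂ / 480.8 = 0.135 → ξ₂ = 21.64 kmol/h.
Outlet amounts (n = n₀ + Σ ν·ξ):
  B: 480.8 − 1(237) = 243.8
  E: 0 + 1(237) − 2(21.64) = 193.8
  A: 0 + 3(21.64) = 64.91

194 kmol/h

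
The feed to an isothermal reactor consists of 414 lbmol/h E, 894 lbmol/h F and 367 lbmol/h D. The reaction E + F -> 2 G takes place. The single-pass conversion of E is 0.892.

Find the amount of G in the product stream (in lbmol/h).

739 lbmol/h

E reacted = 0.892 × 414 = 369.3 lbmol/h; ν_E = −1, so ξ = 369.3/1 = 369.3 lbmol/h.
Outlet amounts (n = n₀ + ν ξ):
  E: 414 − 1(369.3) = 44.71
  F: 894 − 1(369.3) = 524.7
  G: 0 + 2(369.3) = 738.6
  D: 367 (inert)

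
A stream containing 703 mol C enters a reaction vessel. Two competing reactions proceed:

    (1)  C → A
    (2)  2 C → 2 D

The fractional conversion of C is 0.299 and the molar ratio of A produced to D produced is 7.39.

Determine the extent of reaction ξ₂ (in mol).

Conversion of C: C consumed = 0.299 × 703 = 210.2 mol = 1ξ₁ + 2ξ₂.
Selectivity: 1ξ₁ / (2ξ₂) = 7.39 → ξ₁ = 14.78 ξ₂.
Substitute: (1·14.78 + 2) ξ₂ = 210.2 → ξ₂ = 12.53 mol, ξ₁ = 185.1 mol.
Outlet amounts (n = n₀ + Σ ν·ξ):
  C: 703 − 1(185.1) − 2(12.53) = 492.8
  A: 0 + 1(185.1) = 185.1
  D: 0 + 2(12.53) = 25.05

ξ₂ = 12.5 mol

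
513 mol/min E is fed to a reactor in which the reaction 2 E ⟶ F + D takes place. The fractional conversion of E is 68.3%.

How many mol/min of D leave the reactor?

175 mol/min

E reacted = 0.683 × 513 = 350.4 mol/min; ν_E = −2, so ξ = 350.4/2 = 175.2 mol/min.
Outlet amounts (n = n₀ + ν ξ):
  E: 513 − 2(175.2) = 162.6
  F: 0 + 1(175.2) = 175.2
  D: 0 + 1(175.2) = 175.2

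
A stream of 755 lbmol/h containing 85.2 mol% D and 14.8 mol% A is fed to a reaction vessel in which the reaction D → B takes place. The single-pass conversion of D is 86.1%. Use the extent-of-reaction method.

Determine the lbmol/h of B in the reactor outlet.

554 lbmol/h

D reacted = 0.861 × 643.3 = 553.8 lbmol/h; ν_D = −1, so ξ = 553.8/1 = 553.8 lbmol/h.
Outlet amounts (n = n₀ + ν ξ):
  D: 643.3 − 1(553.8) = 89.41
  B: 0 + 1(553.8) = 553.8
  A: 111.7 (inert)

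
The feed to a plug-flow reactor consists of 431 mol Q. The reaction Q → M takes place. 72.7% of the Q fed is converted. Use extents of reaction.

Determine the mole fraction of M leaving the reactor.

0.727

Q reacted = 0.727 × 431 = 313.3 mol; ν_Q = −1, so ξ = 313.3/1 = 313.3 mol.
Outlet amounts (n = n₀ + ν ξ):
  Q: 431 − 1(313.3) = 117.7
  M: 0 + 1(313.3) = 313.3
Total out = 431 mol; y_M = 313.3 / 431 = 0.727.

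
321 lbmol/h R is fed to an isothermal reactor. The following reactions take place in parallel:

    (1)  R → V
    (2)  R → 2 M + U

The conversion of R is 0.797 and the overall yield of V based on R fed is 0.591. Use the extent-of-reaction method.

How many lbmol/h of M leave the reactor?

132 lbmol/h

Yield of V: 1ξ₁ / 321 = 0.591 → ξ₁ = 189.7 lbmol/h.
Conversion of R: 1ξ₁ + 1ξ₂ = 0.797 × 321 = 255.8 → ξ₂ = 66.13 lbmol/h.
Outlet amounts (n = n₀ + Σ ν·ξ):
  R: 321 − 1(189.7) − 1(66.13) = 65.16
  V: 0 + 1(189.7) = 189.7
  M: 0 + 2(66.13) = 132.3
  U: 0 + 1(66.13) = 66.13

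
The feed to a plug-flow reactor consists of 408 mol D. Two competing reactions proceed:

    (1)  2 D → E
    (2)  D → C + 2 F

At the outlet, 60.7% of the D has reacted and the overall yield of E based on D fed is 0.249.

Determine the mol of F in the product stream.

88.9 mol

Yield of E: 1ξ₁ / 408 = 0.249 → ξ₁ = 101.6 mol.
Conversion of D: 2ξ₁ + 1ξ₂ = 0.607 × 408 = 247.7 → ξ₂ = 44.47 mol.
Outlet amounts (n = n₀ + Σ ν·ξ):
  D: 408 − 2(101.6) − 1(44.47) = 160.3
  E: 0 + 1(101.6) = 101.6
  C: 0 + 1(44.47) = 44.47
  F: 0 + 2(44.47) = 88.94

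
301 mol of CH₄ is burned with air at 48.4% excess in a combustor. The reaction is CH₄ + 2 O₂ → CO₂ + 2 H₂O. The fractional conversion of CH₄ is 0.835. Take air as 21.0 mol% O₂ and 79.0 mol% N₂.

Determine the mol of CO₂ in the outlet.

251 mol

Stoichiometric O₂ = 2 × 301 = 602 mol; O₂ fed = 602 × 1.484 = 893.4 mol.
N₂ fed = 893.4 × 79/21 = 3361 mol.
Fuel reacted = 0.835 × 301 → ξ = 251.3 mol.
Outlet (n = n₀ + ν ξ):
  CH₄: 301 − 1(251.3) = 49.67
  O₂: 893.4 − 2(251.3) = 390.7
  N₂: 3361 (inert)
  CO₂: 0 + 1(251.3) = 251.3
  H₂O: 0 + 2(251.3) = 502.7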